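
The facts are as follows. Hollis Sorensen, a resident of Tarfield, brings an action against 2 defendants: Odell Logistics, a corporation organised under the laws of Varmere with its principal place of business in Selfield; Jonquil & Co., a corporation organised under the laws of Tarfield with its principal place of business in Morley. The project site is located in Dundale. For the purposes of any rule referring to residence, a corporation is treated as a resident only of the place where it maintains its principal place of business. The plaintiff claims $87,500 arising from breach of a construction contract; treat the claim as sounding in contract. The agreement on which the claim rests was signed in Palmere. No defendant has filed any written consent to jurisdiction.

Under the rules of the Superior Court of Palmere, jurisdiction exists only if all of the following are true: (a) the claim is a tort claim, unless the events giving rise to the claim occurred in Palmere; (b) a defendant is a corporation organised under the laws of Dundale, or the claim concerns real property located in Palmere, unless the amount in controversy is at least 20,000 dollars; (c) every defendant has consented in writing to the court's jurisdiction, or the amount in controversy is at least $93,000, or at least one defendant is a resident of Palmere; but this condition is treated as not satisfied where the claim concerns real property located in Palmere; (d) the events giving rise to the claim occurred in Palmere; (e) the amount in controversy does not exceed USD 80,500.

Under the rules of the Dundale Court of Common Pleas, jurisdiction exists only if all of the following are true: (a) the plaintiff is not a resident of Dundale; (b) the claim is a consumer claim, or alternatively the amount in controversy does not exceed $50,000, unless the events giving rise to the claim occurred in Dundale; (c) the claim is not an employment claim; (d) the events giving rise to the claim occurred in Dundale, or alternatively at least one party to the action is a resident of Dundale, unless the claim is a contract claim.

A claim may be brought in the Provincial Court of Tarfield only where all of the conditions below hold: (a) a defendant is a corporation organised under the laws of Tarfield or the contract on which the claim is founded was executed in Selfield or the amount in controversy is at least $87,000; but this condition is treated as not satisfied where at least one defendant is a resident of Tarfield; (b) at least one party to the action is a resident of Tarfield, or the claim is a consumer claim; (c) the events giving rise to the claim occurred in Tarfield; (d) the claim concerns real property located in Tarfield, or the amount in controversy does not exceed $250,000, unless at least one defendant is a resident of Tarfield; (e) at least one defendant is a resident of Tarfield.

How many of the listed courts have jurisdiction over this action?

The Superior Court of Palmere:
  (a) The claim is a contract claim, not a tort claim. The proviso offers no rescue either, since the operative events occurred in Dundale, not Palmere. Not met.
  (b) The corporate defendant(s) are organised in Tarfield, Varmere, not Dundale; the claim does not concern real property — every alternative fails. However, the amount in controversy is 87,500 dollars, which meets the USD 20,000 floor, so the 'unless' proviso supplies this condition. Met.
  (c) No such written consent has been filed; the amount in controversy is 87,500 dollars, below the USD 93,000 floor; no defendant resides in Palmere (they reside in Selfield, Morley) — every alternative fails. Not met.
  (d) The operative events occurred in Dundale, not Palmere. Not satisfied.
  (e) The amount in controversy is $87,500, above the 80,500 dollars ceiling. Fails.
  → The court lacks jurisdiction.
The Dundale Court of Common Pleas:
  (a) The plaintiff resides in Tarfield, which is not Dundale. Satisfied.
  (b) The claim is a contract claim, not a consumer claim; the amount in controversy is $87,500, above the $50,000 ceiling — no alternative holds. But the operative events occurred in Dundale, and the 'unless' clause therefore excuses the requirement. Condition met.
  (c) The claim is a contract claim, not an employment claim. Satisfied.
  (d) The operative events occurred in Dundale, so one alternative holds. Met.
  → The court has jurisdiction.
The Provincial Court of Tarfield:
  (a) Jonquil & Co. is organised under the laws of Tarfield, which satisfies one of the alternatives. The exception is not triggered, since no defendant resides in Tarfield (they reside in Selfield, Morley). Met.
  (b) Hollis Sorensen resides in Tarfield, which satisfies one of the alternatives. Satisfied.
  (c) The operative events occurred in Dundale, not Tarfield. Not met.
  (d) The amount in controversy is 87,500 dollars, within the 250,000 dollars ceiling, which satisfies one of the alternatives. Met.
  (e) No defendant resides in Tarfield (they reside in Selfield, Morley). Not met.
  → No jurisdiction.
Courts with jurisdiction: the Dundale Court of Common Pleas — 1 in total.

1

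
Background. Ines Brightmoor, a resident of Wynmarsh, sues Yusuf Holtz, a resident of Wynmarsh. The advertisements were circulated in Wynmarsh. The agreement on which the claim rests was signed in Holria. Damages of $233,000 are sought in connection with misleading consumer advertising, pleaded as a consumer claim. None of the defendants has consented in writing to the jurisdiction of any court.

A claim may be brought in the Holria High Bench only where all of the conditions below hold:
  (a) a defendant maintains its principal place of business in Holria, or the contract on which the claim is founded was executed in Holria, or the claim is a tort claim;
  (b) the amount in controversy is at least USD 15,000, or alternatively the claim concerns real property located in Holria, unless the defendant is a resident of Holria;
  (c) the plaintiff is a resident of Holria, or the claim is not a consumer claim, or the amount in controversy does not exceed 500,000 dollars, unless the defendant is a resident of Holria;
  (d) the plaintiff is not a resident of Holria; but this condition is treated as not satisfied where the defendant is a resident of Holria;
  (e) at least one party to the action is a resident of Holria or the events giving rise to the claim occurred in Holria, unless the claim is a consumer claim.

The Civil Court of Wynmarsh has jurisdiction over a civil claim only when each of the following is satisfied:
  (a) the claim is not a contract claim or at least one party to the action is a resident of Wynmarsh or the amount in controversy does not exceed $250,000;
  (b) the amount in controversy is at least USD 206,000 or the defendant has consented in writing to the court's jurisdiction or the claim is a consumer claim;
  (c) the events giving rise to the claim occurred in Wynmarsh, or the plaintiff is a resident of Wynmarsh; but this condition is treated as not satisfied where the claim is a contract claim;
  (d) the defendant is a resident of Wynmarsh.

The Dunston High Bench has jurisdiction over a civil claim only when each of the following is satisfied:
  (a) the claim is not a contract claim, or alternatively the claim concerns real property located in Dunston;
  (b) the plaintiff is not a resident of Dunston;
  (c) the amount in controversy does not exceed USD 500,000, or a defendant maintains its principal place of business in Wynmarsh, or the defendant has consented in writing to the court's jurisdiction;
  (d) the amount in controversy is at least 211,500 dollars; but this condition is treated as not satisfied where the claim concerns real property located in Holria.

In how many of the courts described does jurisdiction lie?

3

The Holria High Bench:
  (a) The contract was executed in Holria, so this disjunct is met. Satisfied.
  (b) The amount in controversy is 233,000 dollars, which meets the $15,000 floor — that alternative is enough. Condition met.
  (c) The amount in controversy is $233,000, within the $500,000 ceiling — that alternative is enough. Met.
  (d) The plaintiff resides in Wynmarsh, which is not Holria. The carve-out does not apply: the defendant resides in Wynmarsh, not Holria. Satisfied.
  (e) No party resides in Holria; the operative events occurred in Wynmarsh, not Holria — none of the alternatives is met. But the claim is a consumer claim, and the 'unless' clause therefore excuses the requirement. Met.
  → The court has jurisdiction.
The Civil Court of Wynmarsh:
  (a) The claim is a consumer claim, not a contract claim, so one alternative holds. Met.
  (b) The amount in controversy is 233,000 dollars, which meets the $206,000 floor, so one alternative holds. Met.
  (c) The operative events occurred in Wynmarsh, so this disjunct is met. The carve-out does not apply: the claim is a consumer claim, not a contract claim. Met.
  (d) The defendant resides in Wynmarsh. Condition met.
  → Jurisdiction lies.
The Dunston High Bench:
  (a) The claim is a consumer claim, not a contract claim — that alternative is enough. Satisfied.
  (b) The plaintiff resides in Wynmarsh, which is not Dunston. Satisfied.
  (c) The amount in controversy is USD 233,000, within the 500,000 dollars ceiling, which satisfies one of the alternatives. Condition met.
  (d) The amount in controversy is 233,000 dollars, which meets the 211,500 dollars floor. The exception is not triggered, since the claim does not concern real property. Met.
  → The court has jurisdiction.
Courts with jurisdiction: the Holria High Bench, the Civil Court of Wynmarsh, the Dunston High Bench — 3 in total.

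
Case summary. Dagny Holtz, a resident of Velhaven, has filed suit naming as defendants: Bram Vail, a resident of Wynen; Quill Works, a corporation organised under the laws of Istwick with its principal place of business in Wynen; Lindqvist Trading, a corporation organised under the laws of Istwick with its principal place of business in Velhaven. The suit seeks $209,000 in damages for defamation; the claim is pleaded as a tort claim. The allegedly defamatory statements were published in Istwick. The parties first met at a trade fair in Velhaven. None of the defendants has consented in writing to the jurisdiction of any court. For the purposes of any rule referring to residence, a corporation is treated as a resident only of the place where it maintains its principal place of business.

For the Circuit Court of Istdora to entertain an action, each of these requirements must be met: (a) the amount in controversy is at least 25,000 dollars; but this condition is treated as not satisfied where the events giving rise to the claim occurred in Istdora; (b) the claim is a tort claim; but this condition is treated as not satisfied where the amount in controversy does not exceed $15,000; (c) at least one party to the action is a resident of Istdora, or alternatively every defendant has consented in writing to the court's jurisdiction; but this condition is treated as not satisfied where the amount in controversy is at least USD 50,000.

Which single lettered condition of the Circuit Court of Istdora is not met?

The Circuit Court of Istdora:
  (a) The amount in controversy is 209,000 dollars, which meets the USD 25,000 floor. The carve-out does not apply: the operative events occurred in Istwick, not Istdora. Condition met.
  (b) The claim is a tort claim. The carve-out does not apply: the amount in controversy is $209,000, above the USD 15,000 ceiling. Met.
  (c) No party resides in Istdora; no such written consent has been filed — every alternative fails. Fails.
Only condition (c) fails.

(c)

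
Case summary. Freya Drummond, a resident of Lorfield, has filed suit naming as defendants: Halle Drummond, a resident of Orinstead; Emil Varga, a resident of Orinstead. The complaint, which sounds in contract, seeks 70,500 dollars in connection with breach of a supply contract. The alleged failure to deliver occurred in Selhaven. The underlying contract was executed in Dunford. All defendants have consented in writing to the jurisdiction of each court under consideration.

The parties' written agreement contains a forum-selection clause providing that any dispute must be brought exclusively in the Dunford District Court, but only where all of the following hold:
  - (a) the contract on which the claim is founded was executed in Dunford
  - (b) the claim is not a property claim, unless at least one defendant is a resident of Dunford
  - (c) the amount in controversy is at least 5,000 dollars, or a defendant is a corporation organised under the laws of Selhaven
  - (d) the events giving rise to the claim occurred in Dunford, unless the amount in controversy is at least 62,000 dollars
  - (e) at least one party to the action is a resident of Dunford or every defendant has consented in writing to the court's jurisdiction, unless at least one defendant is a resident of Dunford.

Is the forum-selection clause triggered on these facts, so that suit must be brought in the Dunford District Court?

The Dunford District Court:
  (a) The contract was executed in Dunford. Satisfied.
  (b) The claim is a contract claim, not a property claim. Satisfied.
  (c) The amount in controversy is 70,500 dollars, which meets the USD 5,000 floor, so one alternative holds. Met.
  (d) The operative events occurred in Selhaven, not Dunford. But the amount in controversy is 70,500 dollars, which meets the $62,000 floor, and the 'unless' clause therefore excuses the requirement. Met.
  (e) Every defendant has filed written consent, so this disjunct is met. Satisfied.
  → The clause applies.

Yes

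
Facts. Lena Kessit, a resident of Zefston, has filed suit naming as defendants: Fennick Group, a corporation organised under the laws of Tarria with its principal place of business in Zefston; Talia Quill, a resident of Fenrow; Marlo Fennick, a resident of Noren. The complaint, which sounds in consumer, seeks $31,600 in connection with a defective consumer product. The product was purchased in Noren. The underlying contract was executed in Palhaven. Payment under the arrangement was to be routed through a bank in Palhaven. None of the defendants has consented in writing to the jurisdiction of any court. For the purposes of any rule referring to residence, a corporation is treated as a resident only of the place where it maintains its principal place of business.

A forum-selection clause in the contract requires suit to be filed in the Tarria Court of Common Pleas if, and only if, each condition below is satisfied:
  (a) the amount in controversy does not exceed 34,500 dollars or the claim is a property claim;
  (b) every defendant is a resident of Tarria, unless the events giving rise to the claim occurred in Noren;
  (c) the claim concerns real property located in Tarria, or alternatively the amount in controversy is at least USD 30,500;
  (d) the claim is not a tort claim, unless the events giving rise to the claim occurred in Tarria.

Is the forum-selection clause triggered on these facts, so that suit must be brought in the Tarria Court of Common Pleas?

The Tarria Court of Common Pleas:
  (a) The amount in controversy is $31,600, within the $34,500 ceiling, so this disjunct is met. Condition met.
  (b) The defendants reside as follows — Fennick Group in Zefston, Talia Quill in Fenrow, Marlo Fennick in Noren — not all in Tarria. The proviso rescues it, though: the operative events occurred in Noren. Met.
  (c) The amount in controversy is USD 31,600, which meets the $30,500 floor — that alternative is enough. Met.
  (d) The claim is a consumer claim, not a tort claim. Condition met.
  → The clause applies.

Yes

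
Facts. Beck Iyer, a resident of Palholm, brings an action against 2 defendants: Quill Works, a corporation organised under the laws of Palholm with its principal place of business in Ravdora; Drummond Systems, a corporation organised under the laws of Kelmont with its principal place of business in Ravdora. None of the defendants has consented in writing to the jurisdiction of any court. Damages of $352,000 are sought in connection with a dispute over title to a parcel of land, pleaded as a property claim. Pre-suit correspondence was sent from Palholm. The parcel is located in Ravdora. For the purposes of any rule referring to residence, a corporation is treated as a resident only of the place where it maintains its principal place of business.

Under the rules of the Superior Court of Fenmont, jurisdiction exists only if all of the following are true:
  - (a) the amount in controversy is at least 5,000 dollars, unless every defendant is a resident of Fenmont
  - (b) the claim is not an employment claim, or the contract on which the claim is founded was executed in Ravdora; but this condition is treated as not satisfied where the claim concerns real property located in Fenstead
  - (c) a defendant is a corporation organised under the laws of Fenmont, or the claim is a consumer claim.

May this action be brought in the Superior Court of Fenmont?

No

The Superior Court of Fenmont:
  (a) The amount in controversy is $352,000, which meets the $5,000 floor. Condition met.
  (b) The claim is a property claim, not an employment claim, so one alternative holds. The exception is not triggered, since the property lies in Ravdora, not Fenstead. Satisfied.
  (c) The corporate defendant(s) are organised in Kelmont, Palholm, not Fenmont; the claim is a property claim, not a consumer claim — none of the alternatives is met. Condition not met.
  → No jurisdiction.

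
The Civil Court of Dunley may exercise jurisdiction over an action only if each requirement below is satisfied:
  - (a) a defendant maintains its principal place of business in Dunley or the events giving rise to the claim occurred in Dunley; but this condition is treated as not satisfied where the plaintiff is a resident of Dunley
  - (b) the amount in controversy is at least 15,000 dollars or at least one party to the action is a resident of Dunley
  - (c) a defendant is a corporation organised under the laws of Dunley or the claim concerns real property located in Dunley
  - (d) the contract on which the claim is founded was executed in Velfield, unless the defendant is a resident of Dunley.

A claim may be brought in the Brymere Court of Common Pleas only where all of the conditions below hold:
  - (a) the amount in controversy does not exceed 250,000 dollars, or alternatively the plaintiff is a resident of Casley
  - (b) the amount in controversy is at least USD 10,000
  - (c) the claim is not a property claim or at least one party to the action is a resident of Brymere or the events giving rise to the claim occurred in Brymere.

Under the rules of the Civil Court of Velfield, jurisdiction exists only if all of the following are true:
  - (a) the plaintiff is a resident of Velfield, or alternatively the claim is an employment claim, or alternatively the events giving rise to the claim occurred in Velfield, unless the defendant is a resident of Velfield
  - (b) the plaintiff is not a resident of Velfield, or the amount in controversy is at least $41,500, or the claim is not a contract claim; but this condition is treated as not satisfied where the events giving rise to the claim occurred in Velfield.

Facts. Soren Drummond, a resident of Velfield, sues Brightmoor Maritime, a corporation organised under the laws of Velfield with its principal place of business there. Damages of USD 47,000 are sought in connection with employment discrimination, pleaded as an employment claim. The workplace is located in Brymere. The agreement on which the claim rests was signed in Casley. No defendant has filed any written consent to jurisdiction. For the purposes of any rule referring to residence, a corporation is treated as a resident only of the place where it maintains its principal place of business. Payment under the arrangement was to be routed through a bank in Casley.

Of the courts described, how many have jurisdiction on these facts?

The Civil Court of Dunley:
  (a) The corporate defendant(s) have their principal place of business in Velfield, not Dunley; the operative events occurred in Brymere, not Dunley — no alternative holds. Fails.
  (b) The amount in controversy is 47,000 dollars, which meets the 15,000 dollars floor, so this disjunct is met. Satisfied.
  (c) The corporate defendant(s) are organised in Velfield, not Dunley; the claim does not concern real property — no alternative holds. Fails.
  (d) The contract was executed in Casley, not Velfield. The proviso offers no rescue either, since the defendant resides in Velfield, not Dunley. Condition not met.
  → At least one condition fails; no jurisdiction.
The Brymere Court of Common Pleas:
  (a) The amount in controversy is $47,000, within the $250,000 ceiling, so one alternative holds. Condition met.
  (b) The amount in controversy is USD 47,000, which meets the $10,000 floor. Condition met.
  (c) The claim is an employment claim, not a property claim — that alternative is enough. Satisfied.
  → Jurisdiction lies.
The Civil Court of Velfield:
  (a) The plaintiff resides in Velfield, which satisfies one of the alternatives. Condition met.
  (b) The amount in controversy is USD 47,000, which meets the $41,500 floor, so one alternative holds. The exception is not triggered, since the operative events occurred in Brymere, not Velfield. Met.
  → The court has jurisdiction.
Courts with jurisdiction: the Brymere Court of Common Pleas, the Civil Court of Velfield — 2 in total.

2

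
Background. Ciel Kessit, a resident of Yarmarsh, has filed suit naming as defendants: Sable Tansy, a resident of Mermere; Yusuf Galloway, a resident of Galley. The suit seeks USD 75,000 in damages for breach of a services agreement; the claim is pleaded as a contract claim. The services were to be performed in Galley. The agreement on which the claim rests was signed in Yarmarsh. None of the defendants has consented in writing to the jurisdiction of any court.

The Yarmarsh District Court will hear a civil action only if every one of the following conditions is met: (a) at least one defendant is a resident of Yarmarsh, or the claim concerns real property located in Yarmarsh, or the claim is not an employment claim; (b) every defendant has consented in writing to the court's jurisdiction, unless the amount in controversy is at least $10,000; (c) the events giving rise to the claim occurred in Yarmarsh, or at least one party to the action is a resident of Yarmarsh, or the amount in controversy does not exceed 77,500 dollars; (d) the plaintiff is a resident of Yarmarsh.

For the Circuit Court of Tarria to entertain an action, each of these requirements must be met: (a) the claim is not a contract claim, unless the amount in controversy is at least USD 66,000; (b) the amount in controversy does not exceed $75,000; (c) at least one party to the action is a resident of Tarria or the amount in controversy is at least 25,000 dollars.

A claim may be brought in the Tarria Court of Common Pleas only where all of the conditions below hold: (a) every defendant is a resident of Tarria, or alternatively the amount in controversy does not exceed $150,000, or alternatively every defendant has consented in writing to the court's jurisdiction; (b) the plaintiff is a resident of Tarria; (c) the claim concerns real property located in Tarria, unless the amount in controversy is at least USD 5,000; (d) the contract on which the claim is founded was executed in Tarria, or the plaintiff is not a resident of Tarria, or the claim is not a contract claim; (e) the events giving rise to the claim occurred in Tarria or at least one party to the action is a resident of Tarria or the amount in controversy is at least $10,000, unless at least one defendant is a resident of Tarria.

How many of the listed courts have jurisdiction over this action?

The Yarmarsh District Court:
  (a) The claim is a contract claim, not an employment claim, which satisfies one of the alternatives. Satisfied.
  (b) No such written consent has been filed. However, the amount in controversy is 75,000 dollars, which meets the USD 10,000 floor, so the 'unless' proviso supplies this condition. Condition met.
  (c) Ciel Kessit resides in Yarmarsh, which satisfies one of the alternatives. Met.
  (d) The plaintiff resides in Yarmarsh. Condition met.
  → The court has jurisdiction.
The Circuit Court of Tarria:
  (a) The claim is a contract claim. But the amount in controversy is 75,000 dollars, which meets the 66,000 dollars floor, and the 'unless' clause therefore excuses the requirement. Condition met.
  (b) The amount in controversy is USD 75,000, within the 75,000 dollars ceiling. Satisfied.
  (c) The amount in controversy is $75,000, which meets the USD 25,000 floor, so one alternative holds. Satisfied.
  → All conditions met; jurisdiction exists.
The Tarria Court of Common Pleas:
  (a) The amount in controversy is 75,000 dollars, within the 150,000 dollars ceiling — that alternative is enough. Met.
  (b) The plaintiff resides in Yarmarsh, not Tarria. Fails.
  (c) The claim does not concern real property. The proviso rescues it, though: the amount in controversy is 75,000 dollars, which meets the $5,000 floor. Satisfied.
  (d) The plaintiff resides in Yarmarsh, which is not Tarria, so this disjunct is met. Satisfied.
  (e) The amount in controversy is 75,000 dollars, which meets the $10,000 floor, so this disjunct is met. Condition met.
  → The court lacks jurisdiction.
Courts with jurisdiction: the Yarmarsh District Court, the Circuit Court of Tarria — 2 in total.

2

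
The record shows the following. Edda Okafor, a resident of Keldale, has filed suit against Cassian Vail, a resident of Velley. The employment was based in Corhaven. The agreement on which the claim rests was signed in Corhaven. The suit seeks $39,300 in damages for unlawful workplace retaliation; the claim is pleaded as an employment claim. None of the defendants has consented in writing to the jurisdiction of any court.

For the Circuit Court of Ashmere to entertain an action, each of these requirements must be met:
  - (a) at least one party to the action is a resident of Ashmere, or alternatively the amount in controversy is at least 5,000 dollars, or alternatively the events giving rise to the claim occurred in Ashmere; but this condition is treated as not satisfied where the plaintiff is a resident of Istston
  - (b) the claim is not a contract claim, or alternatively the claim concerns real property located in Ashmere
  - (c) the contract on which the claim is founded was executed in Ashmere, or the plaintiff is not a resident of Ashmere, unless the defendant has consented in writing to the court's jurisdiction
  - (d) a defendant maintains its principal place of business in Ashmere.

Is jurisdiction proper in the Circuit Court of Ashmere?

No

The Circuit Court of Ashmere:
  (a) The amount in controversy is $39,300, which meets the $5,000 floor, so one alternative holds. The exception is not triggered, since the plaintiff resides in Keldale, not Istston. Met.
  (b) The claim is an employment claim, not a contract claim, so one alternative holds. Condition met.
  (c) The plaintiff resides in Keldale, which is not Ashmere, which satisfies one of the alternatives. Met.
  (d) No defendant is a corporation. Not met.
  → Not every requirement is met — no jurisdiction.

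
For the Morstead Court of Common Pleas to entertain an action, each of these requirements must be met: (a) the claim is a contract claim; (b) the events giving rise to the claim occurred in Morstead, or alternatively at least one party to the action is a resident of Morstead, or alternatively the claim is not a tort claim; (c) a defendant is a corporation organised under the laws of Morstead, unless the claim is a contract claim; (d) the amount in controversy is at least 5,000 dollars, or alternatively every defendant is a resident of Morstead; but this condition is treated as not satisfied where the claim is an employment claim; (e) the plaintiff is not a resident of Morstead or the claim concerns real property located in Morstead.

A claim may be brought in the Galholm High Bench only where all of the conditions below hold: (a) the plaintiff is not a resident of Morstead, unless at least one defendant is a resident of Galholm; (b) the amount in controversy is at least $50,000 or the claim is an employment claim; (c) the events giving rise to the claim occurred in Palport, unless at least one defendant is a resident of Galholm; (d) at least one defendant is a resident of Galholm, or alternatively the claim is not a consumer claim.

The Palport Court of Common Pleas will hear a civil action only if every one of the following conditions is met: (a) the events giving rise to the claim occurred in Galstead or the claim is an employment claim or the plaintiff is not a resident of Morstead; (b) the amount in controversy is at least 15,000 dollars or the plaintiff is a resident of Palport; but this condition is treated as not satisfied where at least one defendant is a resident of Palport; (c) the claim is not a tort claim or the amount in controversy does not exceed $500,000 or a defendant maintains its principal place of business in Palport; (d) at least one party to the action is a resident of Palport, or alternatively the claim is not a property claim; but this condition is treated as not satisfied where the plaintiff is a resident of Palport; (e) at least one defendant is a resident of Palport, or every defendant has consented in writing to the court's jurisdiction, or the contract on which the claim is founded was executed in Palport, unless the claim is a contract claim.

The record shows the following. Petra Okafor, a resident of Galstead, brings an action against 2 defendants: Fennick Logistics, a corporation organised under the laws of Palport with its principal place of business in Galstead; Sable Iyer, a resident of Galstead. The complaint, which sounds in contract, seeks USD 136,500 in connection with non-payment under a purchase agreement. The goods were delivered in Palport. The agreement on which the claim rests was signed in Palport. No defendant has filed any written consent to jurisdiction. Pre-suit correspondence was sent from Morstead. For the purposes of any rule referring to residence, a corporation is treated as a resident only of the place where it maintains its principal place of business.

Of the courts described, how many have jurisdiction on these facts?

The Morstead Court of Common Pleas:
  (a) The claim is a contract claim. Condition met.
  (b) The claim is a contract claim, not a tort claim, so one alternative holds. Condition met.
  (c) The corporate defendant(s) are organised in Palport, not Morstead. The proviso rescues it, though: the claim is a contract claim. Condition met.
  (d) The amount in controversy is $136,500, which meets the USD 5,000 floor, which satisfies one of the alternatives. And the carve-out is inapplicable — the claim is a contract claim, not an employment claim. Met.
  (e) The plaintiff resides in Galstead, which is not Morstead, so this disjunct is met. Condition met.
  → Jurisdiction lies.
The Galholm High Bench:
  (a) The plaintiff resides in Galstead, which is not Morstead. Met.
  (b) The amount in controversy is USD 136,500, which meets the $50,000 floor, which satisfies one of the alternatives. Satisfied.
  (c) The operative events occurred in Palport. Condition met.
  (d) The claim is a contract claim, not a consumer claim — that alternative is enough. Condition met.
  → All conditions met; jurisdiction exists.
The Palport Court of Common Pleas:
  (a) The plaintiff resides in Galstead, which is not Morstead, which satisfies one of the alternatives. Met.
  (b) The amount in controversy is 136,500 dollars, which meets the USD 15,000 floor, so one alternative holds. The carve-out does not apply: no defendant resides in Palport (they reside in Galstead, Galstead). Condition met.
  (c) The claim is a contract claim, not a tort claim, which satisfies one of the alternatives. Met.
  (d) The claim is a contract claim, not a property claim, so this disjunct is met. The exception is not triggered, since the plaintiff resides in Galstead, not Palport. Condition met.
  (e) The contract was executed in Palport — that alternative is enough. Satisfied.
  → Jurisdiction lies.
Courts with jurisdiction: the Morstead Court of Common Pleas, the Galholm High Bench, the Palport Court of Common Pleas — 3 in total.

3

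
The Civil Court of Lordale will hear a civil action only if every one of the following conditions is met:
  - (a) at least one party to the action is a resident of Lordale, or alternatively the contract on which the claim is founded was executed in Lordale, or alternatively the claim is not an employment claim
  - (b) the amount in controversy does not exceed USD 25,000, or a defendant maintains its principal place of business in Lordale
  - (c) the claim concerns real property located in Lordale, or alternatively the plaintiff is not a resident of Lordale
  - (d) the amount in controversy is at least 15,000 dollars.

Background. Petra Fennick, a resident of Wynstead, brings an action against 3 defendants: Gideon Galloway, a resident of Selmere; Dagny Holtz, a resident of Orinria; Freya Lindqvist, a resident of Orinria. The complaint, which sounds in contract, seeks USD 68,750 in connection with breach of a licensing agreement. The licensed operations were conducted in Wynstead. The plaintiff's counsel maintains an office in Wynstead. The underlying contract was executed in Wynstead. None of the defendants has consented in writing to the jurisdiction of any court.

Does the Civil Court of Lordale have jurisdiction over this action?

No

The Civil Court of Lordale:
  (a) The claim is a contract claim, not an employment claim, so one alternative holds. Met.
  (b) The amount in controversy is 68,750 dollars, above the $25,000 ceiling; no defendant is a corporation — none of the alternatives is met. Fails.
  (c) The plaintiff resides in Wynstead, which is not Lordale, so this disjunct is met. Condition met.
  (d) The amount in controversy is USD 68,750, which meets the USD 15,000 floor. Condition met.
  → No jurisdiction.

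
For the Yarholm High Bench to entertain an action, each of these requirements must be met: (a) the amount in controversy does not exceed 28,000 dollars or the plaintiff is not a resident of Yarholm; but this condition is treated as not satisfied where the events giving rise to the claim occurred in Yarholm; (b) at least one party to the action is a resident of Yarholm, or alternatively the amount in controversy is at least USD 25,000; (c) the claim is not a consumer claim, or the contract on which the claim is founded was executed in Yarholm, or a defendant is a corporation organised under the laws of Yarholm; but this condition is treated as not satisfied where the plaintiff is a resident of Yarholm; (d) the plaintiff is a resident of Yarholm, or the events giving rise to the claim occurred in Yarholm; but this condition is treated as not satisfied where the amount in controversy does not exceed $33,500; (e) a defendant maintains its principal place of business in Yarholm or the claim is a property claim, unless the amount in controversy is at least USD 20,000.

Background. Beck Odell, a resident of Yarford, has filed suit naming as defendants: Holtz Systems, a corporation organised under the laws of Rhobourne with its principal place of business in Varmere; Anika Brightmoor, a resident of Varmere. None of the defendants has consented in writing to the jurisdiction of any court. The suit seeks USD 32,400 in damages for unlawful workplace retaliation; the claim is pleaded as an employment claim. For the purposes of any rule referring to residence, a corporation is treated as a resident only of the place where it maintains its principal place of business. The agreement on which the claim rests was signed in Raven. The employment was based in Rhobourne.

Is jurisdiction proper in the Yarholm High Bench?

No

The Yarholm High Bench:
  (a) The plaintiff resides in Yarford, which is not Yarholm, so one alternative holds. The carve-out does not apply: the operative events occurred in Rhobourne, not Yarholm. Met.
  (b) The amount in controversy is USD 32,400, which meets the $25,000 floor, so this disjunct is met. Satisfied.
  (c) The claim is an employment claim, not a consumer claim, which satisfies one of the alternatives. And the carve-out is inapplicable — the plaintiff resides in Yarford, not Yarholm. Satisfied.
  (d) The plaintiff resides in Yarford, not Yarholm; the operative events occurred in Rhobourne, not Yarholm — none of the alternatives is met. Not satisfied.
  (e) The corporate defendant(s) have their principal place of business in Varmere, not Yarholm; the claim is an employment claim, not a property claim — no alternative holds. But the amount in controversy is USD 32,400, which meets the USD 20,000 floor, and the 'unless' clause therefore excuses the requirement. Met.
  → Not every requirement is met — no jurisdiction.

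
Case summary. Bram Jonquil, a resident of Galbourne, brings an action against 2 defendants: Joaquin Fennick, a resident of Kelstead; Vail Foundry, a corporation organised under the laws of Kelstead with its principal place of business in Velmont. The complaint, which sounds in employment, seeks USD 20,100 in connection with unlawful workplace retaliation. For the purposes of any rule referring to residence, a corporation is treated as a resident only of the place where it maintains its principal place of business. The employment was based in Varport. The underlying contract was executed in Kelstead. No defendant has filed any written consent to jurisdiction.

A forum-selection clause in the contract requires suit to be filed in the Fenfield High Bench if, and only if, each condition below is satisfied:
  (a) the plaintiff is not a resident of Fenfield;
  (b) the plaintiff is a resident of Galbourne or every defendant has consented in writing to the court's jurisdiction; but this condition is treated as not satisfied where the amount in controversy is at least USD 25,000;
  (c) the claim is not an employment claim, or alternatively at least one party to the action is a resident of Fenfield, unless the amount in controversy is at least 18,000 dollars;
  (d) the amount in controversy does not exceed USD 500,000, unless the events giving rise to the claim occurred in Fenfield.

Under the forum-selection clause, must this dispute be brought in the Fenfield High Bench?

The Fenfield High Bench:
  (a) The plaintiff resides in Galbourne, which is not Fenfield. Met.
  (b) The plaintiff resides in Galbourne, so this disjunct is met. And the carve-out is inapplicable — the amount in controversy is USD 20,100, below the USD 25,000 floor. Condition met.
  (c) The claim is an employment claim; no party resides in Fenfield — every alternative fails. However, the amount in controversy is 20,100 dollars, which meets the $18,000 floor, so the 'unless' proviso supplies this condition. Met.
  (d) The amount in controversy is $20,100, within the 500,000 dollars ceiling. Met.
  → The clause applies.

Yes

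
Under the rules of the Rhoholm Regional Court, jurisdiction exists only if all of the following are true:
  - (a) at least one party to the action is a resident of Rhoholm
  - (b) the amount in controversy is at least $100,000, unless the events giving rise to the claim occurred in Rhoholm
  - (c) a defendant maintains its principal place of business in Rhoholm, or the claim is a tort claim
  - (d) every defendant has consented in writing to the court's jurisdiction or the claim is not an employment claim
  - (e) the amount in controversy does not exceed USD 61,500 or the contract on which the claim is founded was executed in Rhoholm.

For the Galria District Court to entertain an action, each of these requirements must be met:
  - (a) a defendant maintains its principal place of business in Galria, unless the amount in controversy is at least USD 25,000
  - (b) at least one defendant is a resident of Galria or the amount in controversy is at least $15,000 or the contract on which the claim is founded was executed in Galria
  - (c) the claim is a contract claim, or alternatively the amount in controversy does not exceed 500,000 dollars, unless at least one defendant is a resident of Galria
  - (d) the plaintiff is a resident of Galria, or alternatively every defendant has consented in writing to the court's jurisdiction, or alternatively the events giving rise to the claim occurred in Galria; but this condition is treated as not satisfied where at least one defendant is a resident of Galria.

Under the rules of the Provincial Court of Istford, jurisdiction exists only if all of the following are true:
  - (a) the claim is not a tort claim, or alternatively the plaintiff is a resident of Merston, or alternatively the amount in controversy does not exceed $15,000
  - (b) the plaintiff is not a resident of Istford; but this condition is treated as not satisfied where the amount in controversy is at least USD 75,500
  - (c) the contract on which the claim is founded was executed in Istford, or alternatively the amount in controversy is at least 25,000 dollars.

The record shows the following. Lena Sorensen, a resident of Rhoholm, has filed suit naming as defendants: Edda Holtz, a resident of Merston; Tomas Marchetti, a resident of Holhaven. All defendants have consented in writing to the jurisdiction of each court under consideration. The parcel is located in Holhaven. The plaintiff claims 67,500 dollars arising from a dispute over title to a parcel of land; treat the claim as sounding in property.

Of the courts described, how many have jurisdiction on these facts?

2

The Rhoholm Regional Court:
  (a) Lena Sorensen resides in Rhoholm. Condition met.
  (b) The amount in controversy is 67,500 dollars, below the $100,000 floor. And the operative events occurred in Holhaven, not Rhoholm, so the proviso does not save it. Not satisfied.
  (c) No defendant is a corporation; the claim is a property claim, not a tort claim — none of the alternatives is met. Fails.
  (d) Every defendant has filed written consent, which satisfies one of the alternatives. Satisfied.
  (e) The amount in controversy is $67,500, above the 61,500 dollars ceiling; no contract (and hence no place of execution) is alleged — none of the alternatives is met. Not met.
  → The court lacks jurisdiction.
The Galria District Court:
  (a) No defendant is a corporation. But the amount in controversy is USD 67,500, which meets the USD 25,000 floor, and the 'unless' clause therefore excuses the requirement. Satisfied.
  (b) The amount in controversy is $67,500, which meets the 15,000 dollars floor — that alternative is enough. Condition met.
  (c) The amount in controversy is 67,500 dollars, within the 500,000 dollars ceiling — that alternative is enough. Met.
  (d) Every defendant has filed written consent — that alternative is enough. The exception is not triggered, since no defendant resides in Galria (they reside in Merston, Holhaven). Met.
  → Jurisdiction lies.
The Provincial Court of Istford:
  (a) The claim is a property claim, not a tort claim, so one alternative holds. Condition met.
  (b) The plaintiff resides in Rhoholm, which is not Istford. And the carve-out is inapplicable — the amount in controversy is $67,500, below the 75,500 dollars floor. Condition met.
  (c) The amount in controversy is USD 67,500, which meets the USD 25,000 floor — that alternative is enough. Satisfied.
  → The court has jurisdiction.
Courts with jurisdiction: the Galria District Court, the Provincial Court of Istford — 2 in total.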